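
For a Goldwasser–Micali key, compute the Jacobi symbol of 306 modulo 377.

(306/377)
  = (153/377)    [377 ≡ 1 mod 8 ⇒ (2/377) = +1]
  = (377/153)    [QR: 153 ≡ 1 mod 4, sign kept]
  = (71/153)    [377 ≡ 71 mod 153]
  = (153/71)    [QR: 153 ≡ 1 mod 4, sign kept]
  = (11/71)    [153 ≡ 11 mod 71]
  = -(71/11)    [QR: both ≡ 3 mod 4, sign flips]
  = -(5/11)    [71 ≡ 5 mod 11]
  = -(11/5)    [QR: 5 ≡ 1 mod 4, sign kept]
  = -(1/5)    [11 ≡ 1 mod 5]
  = -1    [(1/5) = 1]

-1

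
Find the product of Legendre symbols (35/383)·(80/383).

1

By multiplicativity, (35·80/383) = (35/383)·(80/383).
First factor (35/383):
(35/383)
  = -(383/35)    [QR: both ≡ 3 mod 4, sign flips]
  = -(33/35)    [383 ≡ 33 mod 35]
  = -(35/33)    [QR: 33 ≡ 1 mod 4, sign kept]
  = -(2/33)    [35 ≡ 2 mod 33]
  = -(1/33)    [33 ≡ 1 mod 8 ⇒ (2/33) = +1]
  = -1    [(1/33) = 1]
Second factor (80/383):
(80/383)
  = (5/383)    [383 ≡ 7 mod 8 ⇒ (2/383)^4 = +1]
  = (383/5)    [QR: 5 ≡ 1 mod 4, sign kept]
  = (3/5)    [383 ≡ 3 mod 5]
  = (5/3)    [QR: 5 ≡ 1 mod 4, sign kept]
  = (2/3)    [5 ≡ 2 mod 3]
  = -(1/3)    [3 ≡ 3 mod 8 ⇒ (2/3) = -1]
  = -1    [(1/3) = 1]
Product: (-1)·(-1) = 1.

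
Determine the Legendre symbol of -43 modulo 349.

(-43 / 349)
  = (306 / 349)    [-43 ≡ 306 mod 349]
  = -(153 / 349)    [349 ≡ 5 mod 8 ⇒ (2 / 349) = -1]
  = -(349 / 153)    [QR: 153 ≡ 1 mod 4, sign kept]
  = -(43 / 153)    [349 ≡ 43 mod 153]
  = -(153 / 43)    [QR: 153 ≡ 1 mod 4, sign kept]
  = -(24 / 43)    [153 ≡ 24 mod 43]
  = (3 / 43)    [43 ≡ 3 mod 8 ⇒ (2 / 43)^3 = -1]
  = -(43 / 3)    [QR: both ≡ 3 mod 4, sign flips]
  = -(1 / 3)    [43 ≡ 1 mod 3]
  = -1    [(1 / 3) = 1]

-1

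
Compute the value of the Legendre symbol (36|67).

Factor out 2: 36 = 2^2·9. Since 67 ≡ 3 (mod 8), (2|67) = -1, and (2|67)^2 = +1. Now have (9|67).
9 ≡ 1 (mod 4), so quadratic reciprocity gives (9|67) = (67|9). Reduce: 67 ≡ 4 (mod 9). Now have (4|9).
Factor out 2: 4 = 2^2. Since 9 ≡ 1 (mod 8), (2|9) = +1, and (2|9)^2 = +1. Now have (1|9).
(1|9) = 1. Collecting the sign factors: 1.

1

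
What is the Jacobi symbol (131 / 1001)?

1001 ≡ 1 (mod 4), so quadratic reciprocity gives (131 / 1001) = (1001 / 131). Reduce: 1001 ≡ 84 (mod 131). Now have (84 / 131).
Factor out 2: 84 = 2^2·21. Since 131 ≡ 3 (mod 8), (2 / 131) = -1, and (2 / 131)^2 = +1. Now have (21 / 131).
21 ≡ 1 (mod 4), so quadratic reciprocity gives (21 / 131) = (131 / 21). Reduce: 131 ≡ 5 (mod 21). Now have (5 / 21).
5 ≡ 1 (mod 4), so quadratic reciprocity gives (5 / 21) = (21 / 5). Reduce: 21 ≡ 1 (mod 5). Now have (1 / 5).
(1 / 5) = 1. Collecting the sign factors: 1.

1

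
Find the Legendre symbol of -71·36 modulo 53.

-1

By multiplicativity, (-71·36 / 53) = (-71 / 53)·(36 / 53).
First factor (-71 / 53):
Pull out -1: (-71 / 53) = (-1 / 53)·(71 / 53). Since 53 ≡ 1 (mod 4), (-1 / 53) = +1. Now have (71 / 53).
Reduce the numerator: 71 ≡ 18 (mod 53), so (71 / 53) = (18 / 53).
Factor out 2: 18 = 2·9. Since 53 ≡ 5 (mod 8), (2 / 53) = -1. Now have -(9 / 53).
9 ≡ 1 (mod 4), so quadratic reciprocity gives (9 / 53) = (53 / 9). Reduce: 53 ≡ 8 (mod 9). Now have -(8 / 9).
Factor out 2: 8 = 2^3. Since 9 ≡ 1 (mod 8), (2 / 9) = +1, and (2 / 9)^3 = +1. Now have -(1 / 9).
(1 / 9) = 1. Collecting the sign factors: -1.
Second factor (36 / 53):
Factor out 2: 36 = 2^2·9. Since 53 ≡ 5 (mod 8), (2 / 53) = -1, and (2 / 53)^2 = +1. Now have (9 / 53).
9 ≡ 1 (mod 4), so quadratic reciprocity gives (9 / 53) = (53 / 9). Reduce: 53 ≡ 8 (mod 9). Now have (8 / 9).
Factor out 2: 8 = 2^3. Since 9 ≡ 1 (mod 8), (2 / 9) = +1, and (2 / 9)^3 = +1. Now have (1 / 9).
(1 / 9) = 1. Collecting the sign factors: 1.
Product: (-1)·(1) = -1.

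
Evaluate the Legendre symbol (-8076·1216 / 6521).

-1

By multiplicativity, (-8076·1216 / 6521) = (-8076 / 6521)·(1216 / 6521).
First factor (-8076 / 6521):
(-8076 / 6521)
  = (8076 / 6521)    [6521 ≡ 1 mod 4 ⇒ (-1 / 6521) = +1]
  = (1555 / 6521)    [8076 ≡ 1555 mod 6521]
  = (6521 / 1555)    [QR: 6521 ≡ 1 mod 4, sign kept]
  = (301 / 1555)    [6521 ≡ 301 mod 1555]
  = (1555 / 301)    [QR: 301 ≡ 1 mod 4, sign kept]
  = (50 / 301)    [1555 ≡ 50 mod 301]
  = -(25 / 301)    [301 ≡ 5 mod 8 ⇒ (2 / 301) = -1]
  = -(301 / 25)    [QR: 25 ≡ 1 mod 4, sign kept]
  = -(1 / 25)    [301 ≡ 1 mod 25]
  = -1    [(1 / 25) = 1]
Second factor (1216 / 6521):
(1216 / 6521)
  = (19 / 6521)    [6521 ≡ 1 mod 8 ⇒ (2 / 6521)^6 = +1]
  = (6521 / 19)    [QR: 6521 ≡ 1 mod 4, sign kept]
  = (4 / 19)    [6521 ≡ 4 mod 19]
  = (1 / 19)    [19 ≡ 3 mod 8 ⇒ (2 / 19)^2 = +1]
  = 1    [(1 / 19) = 1]
Product: (-1)·(1) = -1.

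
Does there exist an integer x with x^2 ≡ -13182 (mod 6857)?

Pull out -1: (-13182/6857) = (-1/6857)·(13182/6857). Since 6857 ≡ 1 (mod 4), (-1/6857) = +1. Now have (13182/6857).
Reduce the numerator: 13182 ≡ 6325 (mod 6857), so (13182/6857) = (6325/6857).
6325 ≡ 1 (mod 4), so quadratic reciprocity gives (6325/6857) = (6857/6325). Reduce: 6857 ≡ 532 (mod 6325). Now have (532/6325).
Factor out 2: 532 = 2^2·133. Since 6325 ≡ 5 (mod 8), (2/6325) = -1, and (2/6325)^2 = +1. Now have (133/6325).
133 ≡ 1 (mod 4), so quadratic reciprocity gives (133/6325) = (6325/133). Reduce: 6325 ≡ 74 (mod 133). Now have (74/133).
Factor out 2: 74 = 2·37. Since 133 ≡ 5 (mod 8), (2/133) = -1. Now have -(37/133).
37 ≡ 1 (mod 4), so quadratic reciprocity gives (37/133) = (133/37). Reduce: 133 ≡ 22 (mod 37). Now have -(22/37).
Factor out 2: 22 = 2·11. Since 37 ≡ 5 (mod 8), (2/37) = -1. Now have (11/37).
37 ≡ 1 (mod 4), so quadratic reciprocity gives (11/37) = (37/11). Reduce: 37 ≡ 4 (mod 11). Now have (4/11).
Factor out 2: 4 = 2^2. Since 11 ≡ 3 (mod 8), (2/11) = -1, and (2/11)^2 = +1. Now have (1/11).
(1/11) = 1. Collecting the sign factors: 1.
(-13182/6857) = 1, and 6857 is prime, so -13182 is a quadratic residue mod 6857.

yes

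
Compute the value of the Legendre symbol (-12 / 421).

Reduce the numerator: -12 ≡ 409 (mod 421), so (-12 / 421) = (409 / 421).
409 ≡ 1 (mod 4), so quadratic reciprocity gives (409 / 421) = (421 / 409). Reduce: 421 ≡ 12 (mod 409). Now have (12 / 409).
Factor out 2: 12 = 2^2·3. Since 409 ≡ 1 (mod 8), (2 / 409) = +1, and (2 / 409)^2 = +1. Now have (3 / 409).
409 ≡ 1 (mod 4), so quadratic reciprocity gives (3 / 409) = (409 / 3). Reduce: 409 ≡ 1 (mod 3). Now have (1 / 3).
(1 / 3) = 1. Collecting the sign factors: 1.

1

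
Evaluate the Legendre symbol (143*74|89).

By multiplicativity, (143·74|89) = (143|89)·(74|89).
First factor (143|89):
(143|89)
  = (54|89)    [143 ≡ 54 mod 89]
  = (27|89)    [89 ≡ 1 mod 8 ⇒ (2|89) = +1]
  = (89|27)    [QR: 89 ≡ 1 mod 4, sign kept]
  = (8|27)    [89 ≡ 8 mod 27]
  = -(1|27)    [27 ≡ 3 mod 8 ⇒ (2|27)^3 = -1]
  = -1    [(1|27) = 1]
Second factor (74|89):
(74|89)
  = (37|89)    [89 ≡ 1 mod 8 ⇒ (2|89) = +1]
  = (89|37)    [QR: 37 ≡ 1 mod 4, sign kept]
  = (15|37)    [89 ≡ 15 mod 37]
  = (37|15)    [QR: 37 ≡ 1 mod 4, sign kept]
  = (7|15)    [37 ≡ 7 mod 15]
  = -(15|7)    [QR: both ≡ 3 mod 4, sign flips]
  = -(1|7)    [15 ≡ 1 mod 7]
  = -1    [(1|7) = 1]
Product: (-1)·(-1) = 1.

1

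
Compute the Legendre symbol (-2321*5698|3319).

By multiplicativity, (-2321·5698|3319) = (-2321|3319)·(5698|3319).
First factor (-2321|3319):
(-2321|3319)
  = (998|3319)    [-2321 ≡ 998 mod 3319]
  = (499|3319)    [3319 ≡ 7 mod 8 ⇒ (2|3319) = +1]
  = -(3319|499)    [QR: both ≡ 3 mod 4, sign flips]
  = -(325|499)    [3319 ≡ 325 mod 499]
  = -(499|325)    [QR: 325 ≡ 1 mod 4, sign kept]
  = -(174|325)    [499 ≡ 174 mod 325]
  = (87|325)    [325 ≡ 5 mod 8 ⇒ (2|325) = -1]
  = (325|87)    [QR: 325 ≡ 1 mod 4, sign kept]
  = (64|87)    [325 ≡ 64 mod 87]
  = (1|87)    [87 ≡ 7 mod 8 ⇒ (2|87)^6 = +1]
  = 1    [(1|87) = 1]
Second factor (5698|3319):
(5698|3319)
  = (2379|3319)    [5698 ≡ 2379 mod 3319]
  = -(3319|2379)    [QR: both ≡ 3 mod 4, sign flips]
  = -(940|2379)    [3319 ≡ 940 mod 2379]
  = -(235|2379)    [2379 ≡ 3 mod 8 ⇒ (2|2379)^2 = +1]
  = (2379|235)    [QR: both ≡ 3 mod 4, sign flips]
  = (29|235)    [2379 ≡ 29 mod 235]
  = (235|29)    [QR: 29 ≡ 1 mod 4, sign kept]
  = (3|29)    [235 ≡ 3 mod 29]
  = (29|3)    [QR: 29 ≡ 1 mod 4, sign kept]
  = (2|3)    [29 ≡ 2 mod 3]
  = -(1|3)    [3 ≡ 3 mod 8 ⇒ (2|3) = -1]
  = -1    [(1|3) = 1]
Product: (1)·(-1) = -1.

-1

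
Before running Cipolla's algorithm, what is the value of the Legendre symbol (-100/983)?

Pull out -1: (-100/983) = (-1/983)·(100/983). Since 983 ≡ 3 (mod 4), (-1/983) = -1. Now have -(100/983).
Factor out 2: 100 = 2^2·25. Since 983 ≡ 7 (mod 8), (2/983) = +1, and (2/983)^2 = +1. Now have -(25/983).
25 ≡ 1 (mod 4), so quadratic reciprocity gives (25/983) = (983/25). Reduce: 983 ≡ 8 (mod 25). Now have -(8/25).
Factor out 2: 8 = 2^3. Since 25 ≡ 1 (mod 8), (2/25) = +1, and (2/25)^3 = +1. Now have -(1/25).
(1/25) = 1. Collecting the sign factors: -1.

-1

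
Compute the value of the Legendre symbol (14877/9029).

(14877/9029)
  = (5848/9029)    [14877 ≡ 5848 mod 9029]
  = -(731/9029)    [9029 ≡ 5 mod 8 ⇒ (2/9029)^3 = -1]
  = -(9029/731)    [QR: 9029 ≡ 1 mod 4, sign kept]
  = -(257/731)    [9029 ≡ 257 mod 731]
  = -(731/257)    [QR: 257 ≡ 1 mod 4, sign kept]
  = -(217/257)    [731 ≡ 217 mod 257]
  = -(257/217)    [QR: 217 ≡ 1 mod 4, sign kept]
  = -(40/217)    [257 ≡ 40 mod 217]
  = -(5/217)    [217 ≡ 1 mod 8 ⇒ (2/217)^3 = +1]
  = -(217/5)    [QR: 5 ≡ 1 mod 4, sign kept]
  = -(2/5)    [217 ≡ 2 mod 5]
  = (1/5)    [5 ≡ 5 mod 8 ⇒ (2/5) = -1]
  = 1    [(1/5) = 1]

1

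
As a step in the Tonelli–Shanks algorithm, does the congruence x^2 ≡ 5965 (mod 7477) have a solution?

5965 ≡ 1 (mod 4), so quadratic reciprocity gives (5965/7477) = (7477/5965). Reduce: 7477 ≡ 1512 (mod 5965). Now have (1512/5965).
Factor out 2: 1512 = 2^3·189. Since 5965 ≡ 5 (mod 8), (2/5965) = -1, and (2/5965)^3 = -1. Now have -(189/5965).
189 ≡ 1 (mod 4), so quadratic reciprocity gives (189/5965) = (5965/189). Reduce: 5965 ≡ 106 (mod 189). Now have -(106/189).
Factor out 2: 106 = 2·53. Since 189 ≡ 5 (mod 8), (2/189) = -1. Now have (53/189).
53 ≡ 1 (mod 4), so quadratic reciprocity gives (53/189) = (189/53). Reduce: 189 ≡ 30 (mod 53). Now have (30/53).
Factor out 2: 30 = 2·15. Since 53 ≡ 5 (mod 8), (2/53) = -1. Now have -(15/53).
53 ≡ 1 (mod 4), so quadratic reciprocity gives (15/53) = (53/15). Reduce: 53 ≡ 8 (mod 15). Now have -(8/15).
Factor out 2: 8 = 2^3. Since 15 ≡ 7 (mod 8), (2/15) = +1, and (2/15)^3 = +1. Now have -(1/15).
(1/15) = 1. Collecting the sign factors: -1.
(5965/7477) = -1, and 7477 is prime, so 5965 is not a quadratic residue mod 7477.

no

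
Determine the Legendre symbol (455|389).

1

Reduce the numerator: 455 ≡ 66 (mod 389), so (455|389) = (66|389).
Factor out 2: 66 = 2·33. Since 389 ≡ 5 (mod 8), (2|389) = -1. Now have -(33|389).
33 ≡ 1 (mod 4), so quadratic reciprocity gives (33|389) = (389|33). Reduce: 389 ≡ 26 (mod 33). Now have -(26|33).
Factor out 2: 26 = 2·13. Since 33 ≡ 1 (mod 8), (2|33) = +1. Now have -(13|33).
13 ≡ 1 (mod 4), so quadratic reciprocity gives (13|33) = (33|13). Reduce: 33 ≡ 7 (mod 13). Now have -(7|13).
13 ≡ 1 (mod 4), so quadratic reciprocity gives (7|13) = (13|7). Reduce: 13 ≡ 6 (mod 7). Now have -(6|7).
Factor out 2: 6 = 2·3. Since 7 ≡ 7 (mod 8), (2|7) = +1. Now have -(3|7).
Both 3 ≡ 3 and 7 ≡ 3 (mod 4), so reciprocity gives (3|7) = -(7|3). Reduce: 7 ≡ 1 (mod 3). Now have (1|3).
(1|3) = 1. Collecting the sign factors: 1.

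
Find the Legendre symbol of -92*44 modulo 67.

By multiplicativity, (-92·44/67) = (-92/67)·(44/67).
First factor (-92/67):
Reduce the numerator: -92 ≡ 42 (mod 67), so (-92/67) = (42/67).
Factor out 2: 42 = 2·21. Since 67 ≡ 3 (mod 8), (2/67) = -1. Now have -(21/67).
21 ≡ 1 (mod 4), so quadratic reciprocity gives (21/67) = (67/21). Reduce: 67 ≡ 4 (mod 21). Now have -(4/21).
Factor out 2: 4 = 2^2. Since 21 ≡ 5 (mod 8), (2/21) = -1, and (2/21)^2 = +1. Now have -(1/21).
(1/21) = 1. Collecting the sign factors: -1.
Second factor (44/67):
Factor out 2: 44 = 2^2·11. Since 67 ≡ 3 (mod 8), (2/67) = -1, and (2/67)^2 = +1. Now have (11/67).
Both 11 ≡ 3 and 67 ≡ 3 (mod 4), so reciprocity gives (11/67) = -(67/11). Reduce: 67 ≡ 1 (mod 11). Now have -(1/11).
(1/11) = 1. Collecting the sign factors: -1.
Product: (-1)·(-1) = 1.

1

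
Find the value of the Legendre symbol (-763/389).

-1

Pull out -1: (-763/389) = (-1/389)·(763/389). Since 389 ≡ 1 (mod 4), (-1/389) = +1. Now have (763/389).
Reduce the numerator: 763 ≡ 374 (mod 389), so (763/389) = (374/389).
Factor out 2: 374 = 2·187. Since 389 ≡ 5 (mod 8), (2/389) = -1. Now have -(187/389).
389 ≡ 1 (mod 4), so quadratic reciprocity gives (187/389) = (389/187). Reduce: 389 ≡ 15 (mod 187). Now have -(15/187).
Both 15 ≡ 3 and 187 ≡ 3 (mod 4), so reciprocity gives (15/187) = -(187/15). Reduce: 187 ≡ 7 (mod 15). Now have (7/15).
Both 7 ≡ 3 and 15 ≡ 3 (mod 4), so reciprocity gives (7/15) = -(15/7). Reduce: 15 ≡ 1 (mod 7). Now have -(1/7).
(1/7) = 1. Collecting the sign factors: -1.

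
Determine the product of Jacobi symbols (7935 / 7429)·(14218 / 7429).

0

By multiplicativity, (7935·14218 / 7429) = (7935 / 7429)·(14218 / 7429).
First factor (7935 / 7429):
Reduce the numerator: 7935 ≡ 506 (mod 7429), so (7935 / 7429) = (506 / 7429).
Factor out 2: 506 = 2·253. Since 7429 ≡ 5 (mod 8), (2 / 7429) = -1. Now have -(253 / 7429).
253 ≡ 1 (mod 4), so quadratic reciprocity gives (253 / 7429) = (7429 / 253). Reduce: 7429 ≡ 92 (mod 253). Now have -(92 / 253).
Factor out 2: 92 = 2^2·23. Since 253 ≡ 5 (mod 8), (2 / 253) = -1, and (2 / 253)^2 = +1. Now have -(23 / 253).
253 ≡ 1 (mod 4), so quadratic reciprocity gives (23 / 253) = (253 / 23). Reduce: 253 ≡ 0 (mod 23). Now have -(0 / 23).
The numerator is now 0 with denominator 23 > 1: the symbol is 0.
Second factor (14218 / 7429):
Reduce the numerator: 14218 ≡ 6789 (mod 7429), so (14218 / 7429) = (6789 / 7429).
6789 ≡ 1 (mod 4), so quadratic reciprocity gives (6789 / 7429) = (7429 / 6789). Reduce: 7429 ≡ 640 (mod 6789). Now have (640 / 6789).
Factor out 2: 640 = 2^7·5. Since 6789 ≡ 5 (mod 8), (2 / 6789) = -1, and (2 / 6789)^7 = -1. Now have -(5 / 6789).
5 ≡ 1 (mod 4), so quadratic reciprocity gives (5 / 6789) = (6789 / 5). Reduce: 6789 ≡ 4 (mod 5). Now have -(4 / 5).
Factor out 2: 4 = 2^2. Since 5 ≡ 5 (mod 8), (2 / 5) = -1, and (2 / 5)^2 = +1. Now have -(1 / 5).
(1 / 5) = 1. Collecting the sign factors: -1.
Product: (0)·(-1) = 0.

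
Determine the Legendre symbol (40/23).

Reduce the numerator: 40 ≡ 17 (mod 23), so (40/23) = (17/23).
17 ≡ 1 (mod 4), so quadratic reciprocity gives (17/23) = (23/17). Reduce: 23 ≡ 6 (mod 17). Now have (6/17).
Factor out 2: 6 = 2·3. Since 17 ≡ 1 (mod 8), (2/17) = +1. Now have (3/17).
17 ≡ 1 (mod 4), so quadratic reciprocity gives (3/17) = (17/3). Reduce: 17 ≡ 2 (mod 3). Now have (2/3).
Factor out 2: 2 = 2. Since 3 ≡ 3 (mod 8), (2/3) = -1. Now have -(1/3).
(1/3) = 1. Collecting the sign factors: -1.

-1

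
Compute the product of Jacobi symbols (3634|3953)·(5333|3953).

By multiplicativity, (3634·5333|3953) = (3634|3953)·(5333|3953).
First factor (3634|3953):
Factor out 2: 3634 = 2·1817. Since 3953 ≡ 1 (mod 8), (2|3953) = +1. Now have (1817|3953).
1817 ≡ 1 (mod 4), so quadratic reciprocity gives (1817|3953) = (3953|1817). Reduce: 3953 ≡ 319 (mod 1817). Now have (319|1817).
1817 ≡ 1 (mod 4), so quadratic reciprocity gives (319|1817) = (1817|319). Reduce: 1817 ≡ 222 (mod 319). Now have (222|319).
Factor out 2: 222 = 2·111. Since 319 ≡ 7 (mod 8), (2|319) = +1. Now have (111|319).
Both 111 ≡ 3 and 319 ≡ 3 (mod 4), so reciprocity gives (111|319) = -(319|111). Reduce: 319 ≡ 97 (mod 111). Now have -(97|111).
97 ≡ 1 (mod 4), so quadratic reciprocity gives (97|111) = (111|97). Reduce: 111 ≡ 14 (mod 97). Now have -(14|97).
Factor out 2: 14 = 2·7. Since 97 ≡ 1 (mod 8), (2|97) = +1. Now have -(7|97).
97 ≡ 1 (mod 4), so quadratic reciprocity gives (7|97) = (97|7). Reduce: 97 ≡ 6 (mod 7). Now have -(6|7).
Factor out 2: 6 = 2·3. Since 7 ≡ 7 (mod 8), (2|7) = +1. Now have -(3|7).
Both 3 ≡ 3 and 7 ≡ 3 (mod 4), so reciprocity gives (3|7) = -(7|3). Reduce: 7 ≡ 1 (mod 3). Now have (1|3).
(1|3) = 1. Collecting the sign factors: 1.
Second factor (5333|3953):
Reduce the numerator: 5333 ≡ 1380 (mod 3953), so (5333|3953) = (1380|3953).
Factor out 2: 1380 = 2^2·345. Since 3953 ≡ 1 (mod 8), (2|3953) = +1, and (2|3953)^2 = +1. Now have (345|3953).
345 ≡ 1 (mod 4), so quadratic reciprocity gives (345|3953) = (3953|345). Reduce: 3953 ≡ 158 (mod 345). Now have (158|345).
Factor out 2: 158 = 2·79. Since 345 ≡ 1 (mod 8), (2|345) = +1. Now have (79|345).
345 ≡ 1 (mod 4), so quadratic reciprocity gives (79|345) = (345|79). Reduce: 345 ≡ 29 (mod 79). Now have (29|79).
29 ≡ 1 (mod 4), so quadratic reciprocity gives (29|79) = (79|29). Reduce: 79 ≡ 21 (mod 29). Now have (21|29).
21 ≡ 1 (mod 4), so quadratic reciprocity gives (21|29) = (29|21). Reduce: 29 ≡ 8 (mod 21). Now have (8|21).
Factor out 2: 8 = 2^3. Since 21 ≡ 5 (mod 8), (2|21) = -1, and (2|21)^3 = -1. Now have -(1|21).
(1|21) = 1. Collecting the sign factors: -1.
Product: (1)·(-1) = -1.

-1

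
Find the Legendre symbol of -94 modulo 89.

(-94 / 89)
  = (94 / 89)    [89 ≡ 1 mod 4 ⇒ (-1 / 89) = +1]
  = (5 / 89)    [94 ≡ 5 mod 89]
  = (89 / 5)    [QR: 5 ≡ 1 mod 4, sign kept]
  = (4 / 5)    [89 ≡ 4 mod 5]
  = (1 / 5)    [5 ≡ 5 mod 8 ⇒ (2 / 5)^2 = +1]
  = 1    [(1 / 5) = 1]

1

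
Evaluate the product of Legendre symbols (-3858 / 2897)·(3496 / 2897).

-1

By multiplicativity, (-3858·3496 / 2897) = (-3858 / 2897)·(3496 / 2897).
First factor (-3858 / 2897):
Pull out -1: (-3858 / 2897) = (-1 / 2897)·(3858 / 2897). Since 2897 ≡ 1 (mod 4), (-1 / 2897) = +1. Now have (3858 / 2897).
Reduce the numerator: 3858 ≡ 961 (mod 2897), so (3858 / 2897) = (961 / 2897).
961 ≡ 1 (mod 4), so quadratic reciprocity gives (961 / 2897) = (2897 / 961). Reduce: 2897 ≡ 14 (mod 961). Now have (14 / 961).
Factor out 2: 14 = 2·7. Since 961 ≡ 1 (mod 8), (2 / 961) = +1. Now have (7 / 961).
961 ≡ 1 (mod 4), so quadratic reciprocity gives (7 / 961) = (961 / 7). Reduce: 961 ≡ 2 (mod 7). Now have (2 / 7).
Factor out 2: 2 = 2. Since 7 ≡ 7 (mod 8), (2 / 7) = +1. Now have (1 / 7).
(1 / 7) = 1. Collecting the sign factors: 1.
Second factor (3496 / 2897):
Reduce the numerator: 3496 ≡ 599 (mod 2897), so (3496 / 2897) = (599 / 2897).
2897 ≡ 1 (mod 4), so quadratic reciprocity gives (599 / 2897) = (2897 / 599). Reduce: 2897 ≡ 501 (mod 599). Now have (501 / 599).
501 ≡ 1 (mod 4), so quadratic reciprocity gives (501 / 599) = (599 / 501). Reduce: 599 ≡ 98 (mod 501). Now have (98 / 501).
Factor out 2: 98 = 2·49. Since 501 ≡ 5 (mod 8), (2 / 501) = -1. Now have -(49 / 501).
49 ≡ 1 (mod 4), so quadratic reciprocity gives (49 / 501) = (501 / 49). Reduce: 501 ≡ 11 (mod 49). Now have -(11 / 49).
49 ≡ 1 (mod 4), so quadratic reciprocity gives (11 / 49) = (49 / 11). Reduce: 49 ≡ 5 (mod 11). Now have -(5 / 11).
5 ≡ 1 (mod 4), so quadratic reciprocity gives (5 / 11) = (11 / 5). Reduce: 11 ≡ 1 (mod 5). Now have -(1 / 5).
(1 / 5) = 1. Collecting the sign factors: -1.
Product: (1)·(-1) = -1.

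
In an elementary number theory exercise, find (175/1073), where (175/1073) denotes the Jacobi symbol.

1

(175/1073)
  = (1073/175)    [QR: 1073 ≡ 1 mod 4, sign kept]
  = (23/175)    [1073 ≡ 23 mod 175]
  = -(175/23)    [QR: both ≡ 3 mod 4, sign flips]
  = -(14/23)    [175 ≡ 14 mod 23]
  = -(7/23)    [23 ≡ 7 mod 8 ⇒ (2/23) = +1]
  = (23/7)    [QR: both ≡ 3 mod 4, sign flips]
  = (2/7)    [23 ≡ 2 mod 7]
  = (1/7)    [7 ≡ 7 mod 8 ⇒ (2/7) = +1]
  = 1    [(1/7) = 1]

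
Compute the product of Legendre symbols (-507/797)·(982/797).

By multiplicativity, (-507·982/797) = (-507/797)·(982/797).
First factor (-507/797):
Pull out -1: (-507/797) = (-1/797)·(507/797). Since 797 ≡ 1 (mod 4), (-1/797) = +1. Now have (507/797).
797 ≡ 1 (mod 4), so quadratic reciprocity gives (507/797) = (797/507). Reduce: 797 ≡ 290 (mod 507). Now have (290/507).
Factor out 2: 290 = 2·145. Since 507 ≡ 3 (mod 8), (2/507) = -1. Now have -(145/507).
145 ≡ 1 (mod 4), so quadratic reciprocity gives (145/507) = (507/145). Reduce: 507 ≡ 72 (mod 145). Now have -(72/145).
Factor out 2: 72 = 2^3·9. Since 145 ≡ 1 (mod 8), (2/145) = +1, and (2/145)^3 = +1. Now have -(9/145).
9 ≡ 1 (mod 4), so quadratic reciprocity gives (9/145) = (145/9). Reduce: 145 ≡ 1 (mod 9). Now have -(1/9).
(1/9) = 1. Collecting the sign factors: -1.
Second factor (982/797):
Reduce the numerator: 982 ≡ 185 (mod 797), so (982/797) = (185/797).
185 ≡ 1 (mod 4), so quadratic reciprocity gives (185/797) = (797/185). Reduce: 797 ≡ 57 (mod 185). Now have (57/185).
57 ≡ 1 (mod 4), so quadratic reciprocity gives (57/185) = (185/57). Reduce: 185 ≡ 14 (mod 57). Now have (14/57).
Factor out 2: 14 = 2·7. Since 57 ≡ 1 (mod 8), (2/57) = +1. Now have (7/57).
57 ≡ 1 (mod 4), so quadratic reciprocity gives (7/57) = (57/7). Reduce: 57 ≡ 1 (mod 7). Now have (1/7).
(1/7) = 1. Collecting the sign factors: 1.
Product: (-1)·(1) = -1.

-1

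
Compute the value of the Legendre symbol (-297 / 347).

-1

(-297 / 347)
  = (50 / 347)    [-297 ≡ 50 mod 347]
  = -(25 / 347)    [347 ≡ 3 mod 8 ⇒ (2 / 347) = -1]
  = -(347 / 25)    [QR: 25 ≡ 1 mod 4, sign kept]
  = -(22 / 25)    [347 ≡ 22 mod 25]
  = -(11 / 25)    [25 ≡ 1 mod 8 ⇒ (2 / 25) = +1]
  = -(25 / 11)    [QR: 25 ≡ 1 mod 4, sign kept]
  = -(3 / 11)    [25 ≡ 3 mod 11]
  = (11 / 3)    [QR: both ≡ 3 mod 4, sign flips]
  = (2 / 3)    [11 ≡ 2 mod 3]
  = -(1 / 3)    [3 ≡ 3 mod 8 ⇒ (2 / 3) = -1]
  = -1    [(1 / 3) = 1]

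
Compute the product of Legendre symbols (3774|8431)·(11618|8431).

By multiplicativity, (3774·11618|8431) = (3774|8431)·(11618|8431).
First factor (3774|8431):
(3774|8431)
  = (1887|8431)    [8431 ≡ 7 mod 8 ⇒ (2|8431) = +1]
  = -(8431|1887)    [QR: both ≡ 3 mod 4, sign flips]
  = -(883|1887)    [8431 ≡ 883 mod 1887]
  = (1887|883)    [QR: both ≡ 3 mod 4, sign flips]
  = (121|883)    [1887 ≡ 121 mod 883]
  = (883|121)    [QR: 121 ≡ 1 mod 4, sign kept]
  = (36|121)    [883 ≡ 36 mod 121]
  = (9|121)    [121 ≡ 1 mod 8 ⇒ (2|121)^2 = +1]
  = (121|9)    [QR: 9 ≡ 1 mod 4, sign kept]
  = (4|9)    [121 ≡ 4 mod 9]
  = (1|9)    [9 ≡ 1 mod 8 ⇒ (2|9)^2 = +1]
  = 1    [(1|9) = 1]
Second factor (11618|8431):
(11618|8431)
  = (3187|8431)    [11618 ≡ 3187 mod 8431]
  = -(8431|3187)    [QR: both ≡ 3 mod 4, sign flips]
  = -(2057|3187)    [8431 ≡ 2057 mod 3187]
  = -(3187|2057)    [QR: 2057 ≡ 1 mod 4, sign kept]
  = -(1130|2057)    [3187 ≡ 1130 mod 2057]
  = -(565|2057)    [2057 ≡ 1 mod 8 ⇒ (2|2057) = +1]
  = -(2057|565)    [QR: 565 ≡ 1 mod 4, sign kept]
  = -(362|565)    [2057 ≡ 362 mod 565]
  = (181|565)    [565 ≡ 5 mod 8 ⇒ (2|565) = -1]
  = (565|181)    [QR: 181 ≡ 1 mod 4, sign kept]
  = (22|181)    [565 ≡ 22 mod 181]
  = -(11|181)    [181 ≡ 5 mod 8 ⇒ (2|181) = -1]
  = -(181|11)    [QR: 181 ≡ 1 mod 4, sign kept]
  = -(5|11)    [181 ≡ 5 mod 11]
  = -(11|5)    [QR: 5 ≡ 1 mod 4, sign kept]
  = -(1|5)    [11 ≡ 1 mod 5]
  = -1    [(1|5) = 1]
Product: (1)·(-1) = -1.

-1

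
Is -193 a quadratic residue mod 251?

(-193/251)
  = (58/251)    [-193 ≡ 58 mod 251]
  = -(29/251)    [251 ≡ 3 mod 8 ⇒ (2/251) = -1]
  = -(251/29)    [QR: 29 ≡ 1 mod 4, sign kept]
  = -(19/29)    [251 ≡ 19 mod 29]
  = -(29/19)    [QR: 29 ≡ 1 mod 4, sign kept]
  = -(10/19)    [29 ≡ 10 mod 19]
  = (5/19)    [19 ≡ 3 mod 8 ⇒ (2/19) = -1]
  = (19/5)    [QR: 5 ≡ 1 mod 4, sign kept]
  = (4/5)    [19 ≡ 4 mod 5]
  = (1/5)    [5 ≡ 5 mod 8 ⇒ (2/5)^2 = +1]
  = 1    [(1/5) = 1]
(-193/251) = 1, and 251 is prime, so -193 is a quadratic residue mod 251.

yes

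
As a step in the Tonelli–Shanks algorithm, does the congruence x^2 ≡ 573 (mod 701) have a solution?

(573/701)
  = (701/573)    [QR: 573 ≡ 1 mod 4, sign kept]
  = (128/573)    [701 ≡ 128 mod 573]
  = -(1/573)    [573 ≡ 5 mod 8 ⇒ (2/573)^7 = -1]
  = -1    [(1/573) = 1]
(573/701) = -1, and 701 is prime, so 573 is not a quadratic residue mod 701.

no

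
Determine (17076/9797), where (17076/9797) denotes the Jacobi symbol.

(17076/9797)
  = (7279/9797)    [17076 ≡ 7279 mod 9797]
  = (9797/7279)    [QR: 9797 ≡ 1 mod 4, sign kept]
  = (2518/7279)    [9797 ≡ 2518 mod 7279]
  = (1259/7279)    [7279 ≡ 7 mod 8 ⇒ (2/7279) = +1]
  = -(7279/1259)    [QR: both ≡ 3 mod 4, sign flips]
  = -(984/1259)    [7279 ≡ 984 mod 1259]
  = (123/1259)    [1259 ≡ 3 mod 8 ⇒ (2/1259)^3 = -1]
  = -(1259/123)    [QR: both ≡ 3 mod 4, sign flips]
  = -(29/123)    [1259 ≡ 29 mod 123]
  = -(123/29)    [QR: 29 ≡ 1 mod 4, sign kept]
  = -(7/29)    [123 ≡ 7 mod 29]
  = -(29/7)    [QR: 29 ≡ 1 mod 4, sign kept]
  = -(1/7)    [29 ≡ 1 mod 7]
  = -1    [(1/7) = 1]

-1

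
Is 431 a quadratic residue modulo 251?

Reduce the numerator: 431 ≡ 180 (mod 251), so (431|251) = (180|251).
Factor out 2: 180 = 2^2·45. Since 251 ≡ 3 (mod 8), (2|251) = -1, and (2|251)^2 = +1. Now have (45|251).
45 ≡ 1 (mod 4), so quadratic reciprocity gives (45|251) = (251|45). Reduce: 251 ≡ 26 (mod 45). Now have (26|45).
Factor out 2: 26 = 2·13. Since 45 ≡ 5 (mod 8), (2|45) = -1. Now have -(13|45).
13 ≡ 1 (mod 4), so quadratic reciprocity gives (13|45) = (45|13). Reduce: 45 ≡ 6 (mod 13). Now have -(6|13).
Factor out 2: 6 = 2·3. Since 13 ≡ 5 (mod 8), (2|13) = -1. Now have (3|13).
13 ≡ 1 (mod 4), so quadratic reciprocity gives (3|13) = (13|3). Reduce: 13 ≡ 1 (mod 3). Now have (1|3).
(1|3) = 1. Collecting the sign factors: 1.
(431|251) = 1, and 251 is prime, so 431 is a quadratic residue mod 251.

yes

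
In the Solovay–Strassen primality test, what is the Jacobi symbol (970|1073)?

(970|1073)
  = (485|1073)    [1073 ≡ 1 mod 8 ⇒ (2|1073) = +1]
  = (1073|485)    [QR: 485 ≡ 1 mod 4, sign kept]
  = (103|485)    [1073 ≡ 103 mod 485]
  = (485|103)    [QR: 485 ≡ 1 mod 4, sign kept]
  = (73|103)    [485 ≡ 73 mod 103]
  = (103|73)    [QR: 73 ≡ 1 mod 4, sign kept]
  = (30|73)    [103 ≡ 30 mod 73]
  = (15|73)    [73 ≡ 1 mod 8 ⇒ (2|73) = +1]
  = (73|15)    [QR: 73 ≡ 1 mod 4, sign kept]
  = (13|15)    [73 ≡ 13 mod 15]
  = (15|13)    [QR: 13 ≡ 1 mod 4, sign kept]
  = (2|13)    [15 ≡ 2 mod 13]
  = -(1|13)    [13 ≡ 5 mod 8 ⇒ (2|13) = -1]
  = -1    [(1|13) = 1]

-1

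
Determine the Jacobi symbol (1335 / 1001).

-1

(1335 / 1001)
  = (334 / 1001)    [1335 ≡ 334 mod 1001]
  = (167 / 1001)    [1001 ≡ 1 mod 8 ⇒ (2 / 1001) = +1]
  = (1001 / 167)    [QR: 1001 ≡ 1 mod 4, sign kept]
  = (166 / 167)    [1001 ≡ 166 mod 167]
  = (83 / 167)    [167 ≡ 7 mod 8 ⇒ (2 / 167) = +1]
  = -(167 / 83)    [QR: both ≡ 3 mod 4, sign flips]
  = -(1 / 83)    [167 ≡ 1 mod 83]
  = -1    [(1 / 83) = 1]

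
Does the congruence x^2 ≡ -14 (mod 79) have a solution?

(-14/79)
  = -(14/79)    [79 ≡ 3 mod 4 ⇒ (-1/79) = -1]
  = -(7/79)    [79 ≡ 7 mod 8 ⇒ (2/79) = +1]
  = (79/7)    [QR: both ≡ 3 mod 4, sign flips]
  = (2/7)    [79 ≡ 2 mod 7]
  = (1/7)    [7 ≡ 7 mod 8 ⇒ (2/7) = +1]
  = 1    [(1/7) = 1]
(-14/79) = 1, and 79 is prime, so -14 is a quadratic residue mod 79.

yes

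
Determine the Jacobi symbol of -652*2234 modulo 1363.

-1

By multiplicativity, (-652·2234 / 1363) = (-652 / 1363)·(2234 / 1363).
First factor (-652 / 1363):
Pull out -1: (-652 / 1363) = (-1 / 1363)·(652 / 1363). Since 1363 ≡ 3 (mod 4), (-1 / 1363) = -1. Now have -(652 / 1363).
Factor out 2: 652 = 2^2·163. Since 1363 ≡ 3 (mod 8), (2 / 1363) = -1, and (2 / 1363)^2 = +1. Now have -(163 / 1363).
Both 163 ≡ 3 and 1363 ≡ 3 (mod 4), so reciprocity gives (163 / 1363) = -(1363 / 163). Reduce: 1363 ≡ 59 (mod 163). Now have (59 / 163).
Both 59 ≡ 3 and 163 ≡ 3 (mod 4), so reciprocity gives (59 / 163) = -(163 / 59). Reduce: 163 ≡ 45 (mod 59). Now have -(45 / 59).
45 ≡ 1 (mod 4), so quadratic reciprocity gives (45 / 59) = (59 / 45). Reduce: 59 ≡ 14 (mod 45). Now have -(14 / 45).
Factor out 2: 14 = 2·7. Since 45 ≡ 5 (mod 8), (2 / 45) = -1. Now have (7 / 45).
45 ≡ 1 (mod 4), so quadratic reciprocity gives (7 / 45) = (45 / 7). Reduce: 45 ≡ 3 (mod 7). Now have (3 / 7).
Both 3 ≡ 3 and 7 ≡ 3 (mod 4), so reciprocity gives (3 / 7) = -(7 / 3). Reduce: 7 ≡ 1 (mod 3). Now have -(1 / 3).
(1 / 3) = 1. Collecting the sign factors: -1.
Second factor (2234 / 1363):
Reduce the numerator: 2234 ≡ 871 (mod 1363), so (2234 / 1363) = (871 / 1363).
Both 871 ≡ 3 and 1363 ≡ 3 (mod 4), so reciprocity gives (871 / 1363) = -(1363 / 871). Reduce: 1363 ≡ 492 (mod 871). Now have -(492 / 871).
Factor out 2: 492 = 2^2·123. Since 871 ≡ 7 (mod 8), (2 / 871) = +1, and (2 / 871)^2 = +1. Now have -(123 / 871).
Both 123 ≡ 3 and 871 ≡ 3 (mod 4), so reciprocity gives (123 / 871) = -(871 / 123). Reduce: 871 ≡ 10 (mod 123). Now have (10 / 123).
Factor out 2: 10 = 2·5. Since 123 ≡ 3 (mod 8), (2 / 123) = -1. Now have -(5 / 123).
5 ≡ 1 (mod 4), so quadratic reciprocity gives (5 / 123) = (123 / 5). Reduce: 123 ≡ 3 (mod 5). Now have -(3 / 5).
5 ≡ 1 (mod 4), so quadratic reciprocity gives (3 / 5) = (5 / 3). Reduce: 5 ≡ 2 (mod 3). Now have -(2 / 3).
Factor out 2: 2 = 2. Since 3 ≡ 3 (mod 8), (2 / 3) = -1. Now have (1 / 3).
(1 / 3) = 1. Collecting the sign factors: 1.
Product: (-1)·(1) = -1.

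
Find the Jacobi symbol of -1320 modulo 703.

-1

(-1320/703)
  = (86/703)    [-1320 ≡ 86 mod 703]
  = (43/703)    [703 ≡ 7 mod 8 ⇒ (2/703) = +1]
  = -(703/43)    [QR: both ≡ 3 mod 4, sign flips]
  = -(15/43)    [703 ≡ 15 mod 43]
  = (43/15)    [QR: both ≡ 3 mod 4, sign flips]
  = (13/15)    [43 ≡ 13 mod 15]
  = (15/13)    [QR: 13 ≡ 1 mod 4, sign kept]
  = (2/13)    [15 ≡ 2 mod 13]
  = -(1/13)    [13 ≡ 5 mod 8 ⇒ (2/13) = -1]
  = -1    [(1/13) = 1]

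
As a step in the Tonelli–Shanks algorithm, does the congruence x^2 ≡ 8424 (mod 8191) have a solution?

(8424|8191)
  = (233|8191)    [8424 ≡ 233 mod 8191]
  = (8191|233)    [QR: 233 ≡ 1 mod 4, sign kept]
  = (36|233)    [8191 ≡ 36 mod 233]
  = (9|233)    [233 ≡ 1 mod 8 ⇒ (2|233)^2 = +1]
  = (233|9)    [QR: 9 ≡ 1 mod 4, sign kept]
  = (8|9)    [233 ≡ 8 mod 9]
  = (1|9)    [9 ≡ 1 mod 8 ⇒ (2|9)^3 = +1]
  = 1    [(1|9) = 1]
(8424|8191) = 1, and 8191 is prime, so 8424 is a quadratic residue mod 8191.

yes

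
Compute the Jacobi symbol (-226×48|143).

By multiplicativity, (-226·48|143) = (-226|143)·(48|143).
First factor (-226|143):
(-226|143)
  = -(226|143)    [143 ≡ 3 mod 4 ⇒ (-1|143) = -1]
  = -(83|143)    [226 ≡ 83 mod 143]
  = (143|83)    [QR: both ≡ 3 mod 4, sign flips]
  = (60|83)    [143 ≡ 60 mod 83]
  = (15|83)    [83 ≡ 3 mod 8 ⇒ (2|83)^2 = +1]
  = -(83|15)    [QR: both ≡ 3 mod 4, sign flips]
  = -(8|15)    [83 ≡ 8 mod 15]
  = -(1|15)    [15 ≡ 7 mod 8 ⇒ (2|15)^3 = +1]
  = -1    [(1|15) = 1]
Second factor (48|143):
(48|143)
  = (3|143)    [143 ≡ 7 mod 8 ⇒ (2|143)^4 = +1]
  = -(143|3)    [QR: both ≡ 3 mod 4, sign flips]
  = -(2|3)    [143 ≡ 2 mod 3]
  = (1|3)    [3 ≡ 3 mod 8 ⇒ (2|3) = -1]
  = 1    [(1|3) = 1]
Product: (-1)·(1) = -1.

-1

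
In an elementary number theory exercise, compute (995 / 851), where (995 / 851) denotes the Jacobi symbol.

1

(995 / 851)
  = (144 / 851)    [995 ≡ 144 mod 851]
  = (9 / 851)    [851 ≡ 3 mod 8 ⇒ (2 / 851)^4 = +1]
  = (851 / 9)    [QR: 9 ≡ 1 mod 4, sign kept]
  = (5 / 9)    [851 ≡ 5 mod 9]
  = (9 / 5)    [QR: 5 ≡ 1 mod 4, sign kept]
  = (4 / 5)    [9 ≡ 4 mod 5]
  = (1 / 5)    [5 ≡ 5 mod 8 ⇒ (2 / 5)^2 = +1]
  = 1    [(1 / 5) = 1]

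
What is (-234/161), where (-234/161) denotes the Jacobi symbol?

(-234/161)
  = (88/161)    [-234 ≡ 88 mod 161]
  = (11/161)    [161 ≡ 1 mod 8 ⇒ (2/161)^3 = +1]
  = (161/11)    [QR: 161 ≡ 1 mod 4, sign kept]
  = (7/11)    [161 ≡ 7 mod 11]
  = -(11/7)    [QR: both ≡ 3 mod 4, sign flips]
  = -(4/7)    [11 ≡ 4 mod 7]
  = -(1/7)    [7 ≡ 7 mod 8 ⇒ (2/7)^2 = +1]
  = -1    [(1/7) = 1]

-1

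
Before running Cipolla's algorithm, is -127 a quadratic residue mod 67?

no

(-127/67)
  = (7/67)    [-127 ≡ 7 mod 67]
  = -(67/7)    [QR: both ≡ 3 mod 4, sign flips]
  = -(4/7)    [67 ≡ 4 mod 7]
  = -(1/7)    [7 ≡ 7 mod 8 ⇒ (2/7)^2 = +1]
  = -1    [(1/7) = 1]
The Legendre symbol is -1, so x^2 ≡ -127 (mod 67) has no solution.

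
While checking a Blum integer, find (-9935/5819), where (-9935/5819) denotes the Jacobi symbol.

1

(-9935/5819)
  = -(9935/5819)    [5819 ≡ 3 mod 4 ⇒ (-1/5819) = -1]
  = -(4116/5819)    [9935 ≡ 4116 mod 5819]
  = -(1029/5819)    [5819 ≡ 3 mod 8 ⇒ (2/5819)^2 = +1]
  = -(5819/1029)    [QR: 1029 ≡ 1 mod 4, sign kept]
  = -(674/1029)    [5819 ≡ 674 mod 1029]
  = (337/1029)    [1029 ≡ 5 mod 8 ⇒ (2/1029) = -1]
  = (1029/337)    [QR: 337 ≡ 1 mod 4, sign kept]
  = (18/337)    [1029 ≡ 18 mod 337]
  = (9/337)    [337 ≡ 1 mod 8 ⇒ (2/337) = +1]
  = (337/9)    [QR: 9 ≡ 1 mod 4, sign kept]
  = (4/9)    [337 ≡ 4 mod 9]
  = (1/9)    [9 ≡ 1 mod 8 ⇒ (2/9)^2 = +1]
  = 1    [(1/9) = 1]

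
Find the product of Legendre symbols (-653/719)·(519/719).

1

By multiplicativity, (-653·519/719) = (-653/719)·(519/719).
First factor (-653/719):
Pull out -1: (-653/719) = (-1/719)·(653/719). Since 719 ≡ 3 (mod 4), (-1/719) = -1. Now have -(653/719).
653 ≡ 1 (mod 4), so quadratic reciprocity gives (653/719) = (719/653). Reduce: 719 ≡ 66 (mod 653). Now have -(66/653).
Factor out 2: 66 = 2·33. Since 653 ≡ 5 (mod 8), (2/653) = -1. Now have (33/653).
33 ≡ 1 (mod 4), so quadratic reciprocity gives (33/653) = (653/33). Reduce: 653 ≡ 26 (mod 33). Now have (26/33).
Factor out 2: 26 = 2·13. Since 33 ≡ 1 (mod 8), (2/33) = +1. Now have (13/33).
13 ≡ 1 (mod 4), so quadratic reciprocity gives (13/33) = (33/13). Reduce: 33 ≡ 7 (mod 13). Now have (7/13).
13 ≡ 1 (mod 4), so quadratic reciprocity gives (7/13) = (13/7). Reduce: 13 ≡ 6 (mod 7). Now have (6/7).
Factor out 2: 6 = 2·3. Since 7 ≡ 7 (mod 8), (2/7) = +1. Now have (3/7).
Both 3 ≡ 3 and 7 ≡ 3 (mod 4), so reciprocity gives (3/7) = -(7/3). Reduce: 7 ≡ 1 (mod 3). Now have -(1/3).
(1/3) = 1. Collecting the sign factors: -1.
Second factor (519/719):
Both 519 ≡ 3 and 719 ≡ 3 (mod 4), so reciprocity gives (519/719) = -(719/519). Reduce: 719 ≡ 200 (mod 519). Now have -(200/519).
Factor out 2: 200 = 2^3·25. Since 519 ≡ 7 (mod 8), (2/519) = +1, and (2/519)^3 = +1. Now have -(25/519).
25 ≡ 1 (mod 4), so quadratic reciprocity gives (25/519) = (519/25). Reduce: 519 ≡ 19 (mod 25). Now have -(19/25).
25 ≡ 1 (mod 4), so quadratic reciprocity gives (19/25) = (25/19). Reduce: 25 ≡ 6 (mod 19). Now have -(6/19).
Factor out 2: 6 = 2·3. Since 19 ≡ 3 (mod 8), (2/19) = -1. Now have (3/19).
Both 3 ≡ 3 and 19 ≡ 3 (mod 4), so reciprocity gives (3/19) = -(19/3). Reduce: 19 ≡ 1 (mod 3). Now have -(1/3).
(1/3) = 1. Collecting the sign factors: -1.
Product: (-1)·(-1) = 1.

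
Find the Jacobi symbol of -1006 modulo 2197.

Reduce the numerator: -1006 ≡ 1191 (mod 2197), so (-1006 / 2197) = (1191 / 2197).
2197 ≡ 1 (mod 4), so quadratic reciprocity gives (1191 / 2197) = (2197 / 1191). Reduce: 2197 ≡ 1006 (mod 1191). Now have (1006 / 1191).
Factor out 2: 1006 = 2·503. Since 1191 ≡ 7 (mod 8), (2 / 1191) = +1. Now have (503 / 1191).
Both 503 ≡ 3 and 1191 ≡ 3 (mod 4), so reciprocity gives (503 / 1191) = -(1191 / 503). Reduce: 1191 ≡ 185 (mod 503). Now have -(185 / 503).
185 ≡ 1 (mod 4), so quadratic reciprocity gives (185 / 503) = (503 / 185). Reduce: 503 ≡ 133 (mod 185). Now have -(133 / 185).
133 ≡ 1 (mod 4), so quadratic reciprocity gives (133 / 185) = (185 / 133). Reduce: 185 ≡ 52 (mod 133). Now have -(52 / 133).
Factor out 2: 52 = 2^2·13. Since 133 ≡ 5 (mod 8), (2 / 133) = -1, and (2 / 133)^2 = +1. Now have -(13 / 133).
13 ≡ 1 (mod 4), so quadratic reciprocity gives (13 / 133) = (133 / 13). Reduce: 133 ≡ 3 (mod 13). Now have -(3 / 13).
13 ≡ 1 (mod 4), so quadratic reciprocity gives (3 / 13) = (13 / 3). Reduce: 13 ≡ 1 (mod 3). Now have -(1 / 3).
(1 / 3) = 1. Collecting the sign factors: -1.

-1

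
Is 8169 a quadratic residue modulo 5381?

yes

(8169/5381)
  = (2788/5381)    [8169 ≡ 2788 mod 5381]
  = (697/5381)    [5381 ≡ 5 mod 8 ⇒ (2/5381)^2 = +1]
  = (5381/697)    [QR: 697 ≡ 1 mod 4, sign kept]
  = (502/697)    [5381 ≡ 502 mod 697]
  = (251/697)    [697 ≡ 1 mod 8 ⇒ (2/697) = +1]
  = (697/251)    [QR: 697 ≡ 1 mod 4, sign kept]
  = (195/251)    [697 ≡ 195 mod 251]
  = -(251/195)    [QR: both ≡ 3 mod 4, sign flips]
  = -(56/195)    [251 ≡ 56 mod 195]
  = (7/195)    [195 ≡ 3 mod 8 ⇒ (2/195)^3 = -1]
  = -(195/7)    [QR: both ≡ 3 mod 4, sign flips]
  = -(6/7)    [195 ≡ 6 mod 7]
  = -(3/7)    [7 ≡ 7 mod 8 ⇒ (2/7) = +1]
  = (7/3)    [QR: both ≡ 3 mod 4, sign flips]
  = (1/3)    [7 ≡ 1 mod 3]
  = 1    [(1/3) = 1]
(8169/5381) = 1, and 5381 is prime, so 8169 is a quadratic residue mod 5381.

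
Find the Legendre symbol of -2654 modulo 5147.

Pull out -1: (-2654/5147) = (-1/5147)·(2654/5147). Since 5147 ≡ 3 (mod 4), (-1/5147) = -1. Now have -(2654/5147).
Factor out 2: 2654 = 2·1327. Since 5147 ≡ 3 (mod 8), (2/5147) = -1. Now have (1327/5147).
Both 1327 ≡ 3 and 5147 ≡ 3 (mod 4), so reciprocity gives (1327/5147) = -(5147/1327). Reduce: 5147 ≡ 1166 (mod 1327). Now have -(1166/1327).
Factor out 2: 1166 = 2·583. Since 1327 ≡ 7 (mod 8), (2/1327) = +1. Now have -(583/1327).
Both 583 ≡ 3 and 1327 ≡ 3 (mod 4), so reciprocity gives (583/1327) = -(1327/583). Reduce: 1327 ≡ 161 (mod 583). Now have (161/583).
161 ≡ 1 (mod 4), so quadratic reciprocity gives (161/583) = (583/161). Reduce: 583 ≡ 100 (mod 161). Now have (100/161).
Factor out 2: 100 = 2^2·25. Since 161 ≡ 1 (mod 8), (2/161) = +1, and (2/161)^2 = +1. Now have (25/161).
25 ≡ 1 (mod 4), so quadratic reciprocity gives (25/161) = (161/25). Reduce: 161 ≡ 11 (mod 25). Now have (11/25).
25 ≡ 1 (mod 4), so quadratic reciprocity gives (11/25) = (25/11). Reduce: 25 ≡ 3 (mod 11). Now have (3/11).
Both 3 ≡ 3 and 11 ≡ 3 (mod 4), so reciprocity gives (3/11) = -(11/3). Reduce: 11 ≡ 2 (mod 3). Now have -(2/3).
Factor out 2: 2 = 2. Since 3 ≡ 3 (mod 8), (2/3) = -1. Now have (1/3).
(1/3) = 1. Collecting the sign factors: 1.

1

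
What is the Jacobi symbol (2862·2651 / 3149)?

By multiplicativity, (2862·2651 / 3149) = (2862 / 3149)·(2651 / 3149).
First factor (2862 / 3149):
(2862 / 3149)
  = -(1431 / 3149)    [3149 ≡ 5 mod 8 ⇒ (2 / 3149) = -1]
  = -(3149 / 1431)    [QR: 3149 ≡ 1 mod 4, sign kept]
  = -(287 / 1431)    [3149 ≡ 287 mod 1431]
  = (1431 / 287)    [QR: both ≡ 3 mod 4, sign flips]
  = (283 / 287)    [1431 ≡ 283 mod 287]
  = -(287 / 283)    [QR: both ≡ 3 mod 4, sign flips]
  = -(4 / 283)    [287 ≡ 4 mod 283]
  = -(1 / 283)    [283 ≡ 3 mod 8 ⇒ (2 / 283)^2 = +1]
  = -1    [(1 / 283) = 1]
Second factor (2651 / 3149):
(2651 / 3149)
  = (3149 / 2651)    [QR: 3149 ≡ 1 mod 4, sign kept]
  = (498 / 2651)    [3149 ≡ 498 mod 2651]
  = -(249 / 2651)    [2651 ≡ 3 mod 8 ⇒ (2 / 2651) = -1]
  = -(2651 / 249)    [QR: 249 ≡ 1 mod 4, sign kept]
  = -(161 / 249)    [2651 ≡ 161 mod 249]
  = -(249 / 161)    [QR: 161 ≡ 1 mod 4, sign kept]
  = -(88 / 161)    [249 ≡ 88 mod 161]
  = -(11 / 161)    [161 ≡ 1 mod 8 ⇒ (2 / 161)^3 = +1]
  = -(161 / 11)    [QR: 161 ≡ 1 mod 4, sign kept]
  = -(7 / 11)    [161 ≡ 7 mod 11]
  = (11 / 7)    [QR: both ≡ 3 mod 4, sign flips]
  = (4 / 7)    [11 ≡ 4 mod 7]
  = (1 / 7)    [7 ≡ 7 mod 8 ⇒ (2 / 7)^2 = +1]
  = 1    [(1 / 7) = 1]
Product: (-1)·(1) = -1.

-1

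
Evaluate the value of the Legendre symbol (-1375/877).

(-1375/877)
  = (379/877)    [-1375 ≡ 379 mod 877]
  = (877/379)    [QR: 877 ≡ 1 mod 4, sign kept]
  = (119/379)    [877 ≡ 119 mod 379]
  = -(379/119)    [QR: both ≡ 3 mod 4, sign flips]
  = -(22/119)    [379 ≡ 22 mod 119]
  = -(11/119)    [119 ≡ 7 mod 8 ⇒ (2/119) = +1]
  = (119/11)    [QR: both ≡ 3 mod 4, sign flips]
  = (9/11)    [119 ≡ 9 mod 11]
  = (11/9)    [QR: 9 ≡ 1 mod 4, sign kept]
  = (2/9)    [11 ≡ 2 mod 9]
  = (1/9)    [9 ≡ 1 mod 8 ⇒ (2/9) = +1]
  = 1    [(1/9) = 1]

1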